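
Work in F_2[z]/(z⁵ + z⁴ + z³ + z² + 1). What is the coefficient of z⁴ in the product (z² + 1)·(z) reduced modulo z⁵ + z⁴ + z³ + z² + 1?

0

Multiply in F_2[z]: (z² + 1)·(z) = z³ + z.
Reduced: z³ + z.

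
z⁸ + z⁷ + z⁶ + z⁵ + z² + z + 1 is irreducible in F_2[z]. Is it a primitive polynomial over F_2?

Yes

Write f(z) = z⁸ + z⁷ + z⁶ + z⁵ + z² + z + 1.
|GF(2^8)^×| = 2^8 − 1 = 255. Prime factorization: 255 = 3·5·17.
f is primitive ⇔ z has order 255 in GF(2)[z]/(f), i.e. z^(255/q) ≠ 1 for each prime q | 255.
z^(85) mod f = z⁷ + z² + 1.
z^(51) mod f = z⁶ + z⁵ + z⁴ + z³ + z² + z.
z^(15) mod f = z⁷ + z⁶ + z³ + z² + 1.
None equal 1, so z has full order 255; f is primitive.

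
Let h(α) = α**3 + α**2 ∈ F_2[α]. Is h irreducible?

No

Check for roots in F_2: h(0) = 0 → root; h(1) = 0 → root.
h(0) = 0, so (α) divides h(α); h is reducible.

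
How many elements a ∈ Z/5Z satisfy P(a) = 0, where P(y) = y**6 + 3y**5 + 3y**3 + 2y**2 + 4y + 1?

Evaluate at each of the 5 elements of Z/5Z:
P(0) = 1; P(1) = 4; P(2) = 1; P(3) = 0 → root; P(4) = 4.
Roots: {3}.

1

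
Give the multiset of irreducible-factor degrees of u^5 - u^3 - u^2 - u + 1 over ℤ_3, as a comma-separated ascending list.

5

Write f(u) = u^5 - u^3 - u^2 - u + 1.
Roots in ℤ_3: f(0) = 1; f(1) = 2; f(2) = 1.
Complete factorization: f(u) = (u^5 - u^3 - u^2 - u + 1).
Factor degrees with multiplicity: 5 = 5.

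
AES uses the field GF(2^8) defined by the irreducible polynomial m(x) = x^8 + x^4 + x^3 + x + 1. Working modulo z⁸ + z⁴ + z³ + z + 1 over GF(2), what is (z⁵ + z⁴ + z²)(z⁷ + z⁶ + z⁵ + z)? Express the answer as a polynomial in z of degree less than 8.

z^6 + z^4 + z^3

Multiply in GF(2)[z]: (z⁵ + z⁴ + z²)·(z⁷ + z⁶ + z⁵ + z) = z¹² + z⁸ + z⁷ + z⁶ + z⁵ + z³.
Reduce using z⁸ ≡ z⁴ + z³ + z + 1 (mod z⁸ + z⁴ + z³ + z + 1).
Reduced: z⁶ + z⁴ + z³.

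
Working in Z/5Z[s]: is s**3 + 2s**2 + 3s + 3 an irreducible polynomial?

No

Write m(s) = s**3 + 2s**2 + 3s + 3.
Check for roots in Z/5Z: m(0) = 3; m(1) = 4; m(2) = 0 → root; m(3) = 2; m(4) = 1.
m(2) = 0, so (s − 2) divides m(s); m is reducible.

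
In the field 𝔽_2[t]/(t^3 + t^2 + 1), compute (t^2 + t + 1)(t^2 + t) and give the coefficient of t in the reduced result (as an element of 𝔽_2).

Multiply in 𝔽_2[t]: (t^2 + t + 1)·(t^2 + t) = t^4 + t.
Reduce using t^3 ≡ t^2 + 1 (mod t^3 + t^2 + 1).
Reduced: t^2 + 1.

0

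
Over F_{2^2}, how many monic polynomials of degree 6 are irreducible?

670

By the necklace-counting formula, N_4(6) = (1/6) Σ_{d|6} μ(6/d)·4^d.
Divisors of 6: 1, 2, 3, 6; μ(6/d) for each: 1, -1, -1, 1.
Σ = 4^1 − 4^2 − 4^3 + 4^6 = 4020.
N = 4020/6 = 670.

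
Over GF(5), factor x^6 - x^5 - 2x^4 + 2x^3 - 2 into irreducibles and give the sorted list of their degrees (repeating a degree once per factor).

2, 4

Write h(x) = x^6 - x^5 - 2x^4 + 2x^3 - 2.
Roots in GF(5): h(0) = 3; h(1) = 3; h(2) = 4; h(3) = 1; h(4) = 1.
Complete factorization: h(x) = (x^2 + 2x - 1)·(x^4 + 2x^3 - x + 2).
Factor degrees with multiplicity: 2 + 4 = 6.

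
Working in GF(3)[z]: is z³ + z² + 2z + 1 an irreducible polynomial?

Write f(z) = z³ + z² + 2z + 1.
Check for roots in GF(3): f(0) = 1; f(1) = 2; f(2) = 2.
No roots. A degree-3 polynomial over a field with no linear factor is irreducible.

Yes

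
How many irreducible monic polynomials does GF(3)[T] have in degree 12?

x^(3^12) − x is the product of all monic irreducibles of degree dividing 12; Möbius inversion gives N = (1/12) Σ μ(12/d)·3^d.
Divisors of 12: 1, 2, 3, 4, 6, 12; μ(12/d) for each: 0, 1, 0, -1, -1, 1.
Σ = 3^2 − 3^4 − 3^6 + 3^12 = 530640.
N = 530640/12 = 44220.

44220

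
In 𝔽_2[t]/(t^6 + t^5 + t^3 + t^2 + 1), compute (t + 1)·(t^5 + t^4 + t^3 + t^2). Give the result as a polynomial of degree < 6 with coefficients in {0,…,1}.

Multiply in 𝔽_2[t]: (t + 1)·(t^5 + t^4 + t^3 + t^2) = t^6 + t^2.
Reduce using t^6 ≡ t^5 + t^3 + t^2 + 1 (mod t^6 + t^5 + t^3 + t^2 + 1).
Reduced: t^5 + t^3 + 1.

t^5 + t^3 + 1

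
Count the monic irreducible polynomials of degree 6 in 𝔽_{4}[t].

670

x^(4^6) − x is the product of all monic irreducibles of degree dividing 6; Möbius inversion gives N = (1/6) Σ μ(6/d)·4^d.
Divisors of 6: 1, 2, 3, 6; μ(6/d) for each: 1, -1, -1, 1.
Σ = 4^1 − 4^2 − 4^3 + 4^6 = 4020.
N = 4020/6 = 670.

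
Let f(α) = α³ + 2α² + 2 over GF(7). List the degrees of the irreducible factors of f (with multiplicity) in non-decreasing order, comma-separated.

1, 2

Linear factors from roots: (α + 3).
Complete factorization: f(α) = (α + 3)·(α² - α + 3).
Factor degrees with multiplicity: 1 + 2 = 3.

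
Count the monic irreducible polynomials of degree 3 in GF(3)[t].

8

x^(3^3) − x is the product of all monic irreducibles of degree dividing 3; Möbius inversion gives N = (1/3) Σ μ(3/d)·3^d.
Divisors of 3: 1, 3; μ(3/d) for each: -1, 1.
Σ = − 3^1 + 3^3 = 24.
N = 24/3 = 8.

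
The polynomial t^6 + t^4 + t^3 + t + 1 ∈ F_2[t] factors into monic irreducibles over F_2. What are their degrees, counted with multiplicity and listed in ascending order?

Write f(t) = t^6 + t^4 + t^3 + t + 1.
Roots in F_2: f(0) = 1; f(1) = 1.
Complete factorization: f(t) = (t^6 + t^4 + t^3 + t + 1).
Factor degrees with multiplicity: 6 = 6.

6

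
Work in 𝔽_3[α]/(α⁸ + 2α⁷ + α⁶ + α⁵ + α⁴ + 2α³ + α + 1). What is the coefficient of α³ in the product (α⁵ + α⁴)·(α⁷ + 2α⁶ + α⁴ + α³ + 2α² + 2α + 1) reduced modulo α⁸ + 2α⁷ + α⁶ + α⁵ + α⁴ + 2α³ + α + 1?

2

Multiply in 𝔽_3[α]: (α⁵ + α⁴)·(α⁷ + 2α⁶ + α⁴ + α³ + 2α² + 2α + 1) = α¹² + 2α¹⁰ + α⁹ + 2α⁸ + α⁶ + α⁴.
Reduce using α⁸ ≡ α⁷ + 2α⁶ + 2α⁵ + 2α⁴ + α³ + 2α + 2 (mod α⁸ + 2α⁷ + α⁶ + α⁵ + α⁴ + 2α³ + α + 1).
Reduced: 2α⁷ + α⁵ + α⁴ + 2α³ + 1.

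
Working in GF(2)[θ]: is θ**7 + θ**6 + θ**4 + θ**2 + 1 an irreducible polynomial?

Write h(θ) = θ**7 + θ**6 + θ**4 + θ**2 + 1.
Check for roots in GF(2): h(0) = 1; h(1) = 1.
No roots, so no linear factors.
Monic irreducibles of degree 2 over GF(2): θ**2 + θ + 1.
None of them divide h (all give nonzero remainder).
Monic irreducibles of degree 3 over GF(2): θ**3 + θ + 1, θ**3 + θ**2 + 1.
None of them divide h (all give nonzero remainder).
No irreducible factor of degree ≤ 3 exists, so h is irreducible over GF(2).

Yes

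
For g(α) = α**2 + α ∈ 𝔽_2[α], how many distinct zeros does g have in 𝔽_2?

2

Evaluate at each of the 2 elements of 𝔽_2:
g(0) = 0 → root; g(1) = 0 → root.
Roots: {0, 1}.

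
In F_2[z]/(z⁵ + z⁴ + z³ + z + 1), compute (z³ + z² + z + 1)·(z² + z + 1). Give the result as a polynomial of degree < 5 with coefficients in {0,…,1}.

z^4 + z^2 + z

Multiply in F_2[z]: (z³ + z² + z + 1)·(z² + z + 1) = z⁵ + z³ + z² + 1.
Reduce using z⁵ ≡ z⁴ + z³ + z + 1 (mod z⁵ + z⁴ + z³ + z + 1).
Reduced: z⁴ + z² + z.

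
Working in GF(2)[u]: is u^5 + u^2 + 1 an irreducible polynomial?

Yes

Write m(u) = u^5 + u^2 + 1.
Check for roots in GF(2): m(0) = 1; m(1) = 1.
No roots, so no linear factors.
Monic irreducibles of degree 2 over GF(2): u^2 + u + 1.
None of them divide m (all give nonzero remainder).
No irreducible factor of degree ≤ 2 exists, so m is irreducible over GF(2).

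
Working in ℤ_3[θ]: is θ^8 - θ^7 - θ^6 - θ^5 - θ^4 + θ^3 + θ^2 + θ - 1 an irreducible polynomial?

Write P(θ) = θ^8 - θ^7 - θ^6 - θ^5 - θ^4 + θ^3 + θ^2 + θ - 1.
Check for roots in ℤ_3: P(0) = 2; P(1) = 2; P(2) = 2.
No roots, so no linear factors.
Monic irreducibles of degree 2 over GF(3): θ^2 + 1, θ^2 + θ - 1, θ^2 - θ - 1.
None of them divide P (all give nonzero remainder).
Degree-3 irreducible divisors: test the 8 monic irreducibles of degree 3 over GF(3).
None of them divide P (all give nonzero remainder).
Degree-4 irreducible divisors: test the 18 monic irreducibles of degree 4 over GF(3).
None of them divide P (all give nonzero remainder).
No irreducible factor of degree ≤ 4 exists, so P is irreducible over GF(3).

Yes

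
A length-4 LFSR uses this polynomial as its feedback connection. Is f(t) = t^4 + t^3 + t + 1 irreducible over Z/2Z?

No

Check for roots in Z/2Z: f(0) = 1; f(1) = 0 → root.
f(1) = 0, so (t − 1) divides f(t); f is reducible.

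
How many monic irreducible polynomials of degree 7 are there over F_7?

117648

x^(7^7) − x is the product of all monic irreducibles of degree dividing 7; Möbius inversion gives N = (1/7) Σ μ(7/d)·7^d.
Divisors of 7: 1, 7; μ(7/d) for each: -1, 1.
Σ = − 7^1 + 7^7 = 823536.
N = 823536/7 = 117648.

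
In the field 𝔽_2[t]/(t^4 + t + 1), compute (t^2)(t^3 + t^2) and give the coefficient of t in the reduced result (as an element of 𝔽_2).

0

Multiply in 𝔽_2[t]: (t^2)·(t^3 + t^2) = t^5 + t^4.
Reduce using t^4 ≡ t + 1 (mod t^4 + t + 1).
Reduced: t^2 + 1.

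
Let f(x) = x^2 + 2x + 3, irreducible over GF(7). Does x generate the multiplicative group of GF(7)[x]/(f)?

Yes

|GF(7^2)^×| = 7^2 − 1 = 48. Prime factorization: 48 = 2^4·3.
f is primitive ⇔ x has order 48 in GF(7)[x]/(f), i.e. x^(48/q) ≠ 1 for each prime q | 48.
x^(24) mod f = 6.
x^(16) mod f = 2.
None equal 1, so x has full order 48; f is primitive.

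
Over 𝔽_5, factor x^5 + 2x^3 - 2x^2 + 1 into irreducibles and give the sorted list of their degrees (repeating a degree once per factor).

Write h(x) = x^5 + 2x^3 - 2x^2 + 1.
Roots in 𝔽_5: h(0) = 1; h(1) = 2; h(2) = 1; h(3) = 0 → root; h(4) = 1.
Linear factors from roots: (x + 2).
Complete factorization: h(x) = (x + 2)·(x^2 + 2)·(x^2 - 2x - 1).
Factor degrees with multiplicity: 1 + 2 + 2 = 5.

1, 2, 2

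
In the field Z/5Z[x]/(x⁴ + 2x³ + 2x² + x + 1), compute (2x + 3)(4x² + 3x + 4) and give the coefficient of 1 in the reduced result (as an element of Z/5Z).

Multiply in Z/5Z[x]: (2x + 3)·(4x² + 3x + 4) = 3x³ + 3x² + 2x + 2.
Reduced: 3x³ + 3x² + 2x + 2.

2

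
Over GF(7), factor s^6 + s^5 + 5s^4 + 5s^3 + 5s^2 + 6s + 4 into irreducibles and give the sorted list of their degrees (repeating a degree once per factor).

1, 1, 1, 3

Write g(s) = s^6 + s^5 + 5s^4 + 5s^3 + 5s^2 + 6s + 4.
Linear factors from roots: (s + 5), (s + 2).
Complete factorization: g(s) = (s + 2)·(s + 5)^2·(s^3 + 3s^2 + s + 4).
Factor degrees with multiplicity: 1 + 1 + 1 + 3 = 6.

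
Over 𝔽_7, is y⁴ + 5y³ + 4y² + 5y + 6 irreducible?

No

Write g(y) = y⁴ + 5y³ + 4y² + 5y + 6.
Check for roots in 𝔽_7: g(0) = 6; g(1) = 0 → root; g(2) = 4; g(3) = 0 → root; g(4) = 1; g(5) = 2; g(6) = 1.
g(1) = 0, so (y − 1) divides g(y); g is reducible.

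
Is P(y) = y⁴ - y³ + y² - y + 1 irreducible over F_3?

Check for roots in F_3: P(0) = 1; P(1) = 1; P(2) = 2.
No roots, so no linear factors.
Monic irreducibles of degree 2 over GF(3): y² + 1, y² + y - 1, y² - y - 1.
None of them divide P (all give nonzero remainder).
No irreducible factor of degree ≤ 2 exists, so P is irreducible over GF(3).

Yes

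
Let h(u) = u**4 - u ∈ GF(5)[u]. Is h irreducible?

No

Check for roots in GF(5): h(0) = 0 → root; h(1) = 0 → root; h(2) = 4; h(3) = 3; h(4) = 2.
h(0) = 0, so (u) divides h(u); h is reducible.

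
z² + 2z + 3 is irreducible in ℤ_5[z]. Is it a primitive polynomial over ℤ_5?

Yes

Write f(z) = z² + 2z + 3.
|GF(5^2)^×| = 5^2 − 1 = 24. Prime factorization: 24 = 2^3·3.
f is primitive ⇔ z has order 24 in GF(5)[z]/(f), i.e. z^(24/q) ≠ 1 for each prime q | 24.
z^(12) mod f = 4.
z^(8) mod f = 4z + 1.
None equal 1, so z has full order 24; f is primitive.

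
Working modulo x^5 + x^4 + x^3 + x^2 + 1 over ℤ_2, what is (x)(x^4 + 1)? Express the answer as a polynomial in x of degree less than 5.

x^4 + x^3 + x^2 + x + 1

Multiply in ℤ_2[x]: (x)·(x^4 + 1) = x^5 + x.
Reduce using x^5 ≡ x^4 + x^3 + x^2 + 1 (mod x^5 + x^4 + x^3 + x^2 + 1).
Reduced: x^4 + x^3 + x^2 + x + 1.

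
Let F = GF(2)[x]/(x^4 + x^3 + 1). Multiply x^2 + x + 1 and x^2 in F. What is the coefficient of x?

Multiply in GF(2)[x]: (x^2 + x + 1)·(x^2) = x^4 + x^3 + x^2.
Reduce using x^4 ≡ x^3 + 1 (mod x^4 + x^3 + 1).
Reduced: x^2 + 1.

0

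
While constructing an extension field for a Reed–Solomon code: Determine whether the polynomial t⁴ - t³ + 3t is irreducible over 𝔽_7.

Write P(t) = t⁴ - t³ + 3t.
Check for roots in 𝔽_7: P(0) = 0 → root; P(1) = 3; P(2) = 0 → root; P(3) = 0 → root; P(4) = 1; P(5) = 4; P(6) = 6.
P(0) = 0, so (t) divides P(t); P is reducible.

No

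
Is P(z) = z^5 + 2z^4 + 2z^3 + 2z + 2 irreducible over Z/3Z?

No

Check for roots in Z/3Z: P(0) = 2; P(1) = 0 → root; P(2) = 2.
P(1) = 0, so (z − 1) divides P(z); P is reducible.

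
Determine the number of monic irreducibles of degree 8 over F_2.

The number of monic irreducibles of degree 8 over GF(2) is (1/8)·Σ_{d∣8} μ(8/d) 2^d.
Divisors of 8: 1, 2, 4, 8; μ(8/d) for each: 0, 0, -1, 1.
Σ = − 2^4 + 2^8 = 240.
N = 240/8 = 30.

30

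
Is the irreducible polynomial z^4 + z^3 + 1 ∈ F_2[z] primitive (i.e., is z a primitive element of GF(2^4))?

Write f(z) = z^4 + z^3 + 1.
|GF(2^4)^×| = 2^4 − 1 = 15. Prime factorization: 15 = 3·5.
f is primitive ⇔ z has order 15 in GF(2)[z]/(f), i.e. z^(15/q) ≠ 1 for each prime q | 15.
z^(5) mod f = z^3 + z + 1.
z^(3) mod f = z^3.
None equal 1, so z has full order 15; f is primitive.

Yes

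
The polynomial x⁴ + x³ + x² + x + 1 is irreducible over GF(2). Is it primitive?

No

Write f(x) = x⁴ + x³ + x² + x + 1.
|GF(2^4)^×| = 2^4 − 1 = 15. Prime factorization: 15 = 3·5.
f is primitive ⇔ x has order 15 in GF(2)[x]/(f), i.e. x^(15/q) ≠ 1 for each prime q | 15.
x^(5) mod f = 1
x^(3) mod f = x³.
Since x^(5) = 1, the order of x divides 5 < 15; not primitive.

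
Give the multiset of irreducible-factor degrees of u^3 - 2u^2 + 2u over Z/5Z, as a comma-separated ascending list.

Write h(u) = u^3 - 2u^2 + 2u.
Roots in Z/5Z: h(0) = 0 → root; h(1) = 1; h(2) = 4; h(3) = 0 → root; h(4) = 0 → root.
Linear factors from roots: (u), (u + 2), (u + 1).
Complete factorization: h(u) = (u)·(u + 1)·(u + 2).
Factor degrees with multiplicity: 1 + 1 + 1 = 3.

1, 1, 1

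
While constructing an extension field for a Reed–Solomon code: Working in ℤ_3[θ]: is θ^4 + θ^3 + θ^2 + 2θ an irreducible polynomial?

No

Write h(θ) = θ^4 + θ^3 + θ^2 + 2θ.
Check for roots in ℤ_3: h(0) = 0 → root; h(1) = 2; h(2) = 2.
h(0) = 0, so (θ) divides h(θ); h is reducible.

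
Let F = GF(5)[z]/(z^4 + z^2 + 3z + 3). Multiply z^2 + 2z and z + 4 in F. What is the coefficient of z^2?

Multiply in GF(5)[z]: (z^2 + 2z)·(z + 4) = z^3 + z^2 + 3z.
Reduced: z^3 + z^2 + 3z.

1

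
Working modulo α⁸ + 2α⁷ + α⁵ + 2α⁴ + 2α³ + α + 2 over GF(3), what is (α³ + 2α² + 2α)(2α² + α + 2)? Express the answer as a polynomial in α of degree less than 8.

2α^5 + 2α^4 + 2α^3 + α

Multiply in GF(3)[α]: (α³ + 2α² + 2α)·(2α² + α + 2) = 2α⁵ + 2α⁴ + 2α³ + α.
Reduced: 2α⁵ + 2α⁴ + 2α³ + α.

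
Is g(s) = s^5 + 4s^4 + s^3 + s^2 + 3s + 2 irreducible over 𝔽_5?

Yes

Check for roots in 𝔽_5: g(0) = 2; g(1) = 2; g(2) = 1; g(3) = 4; g(4) = 2.
No roots, so no linear factors.
Degree-2 irreducible divisors: test the 10 monic irreducibles of degree 2 over GF(5).
None of them divide g (all give nonzero remainder).
No irreducible factor of degree ≤ 2 exists, so g is irreducible over GF(5).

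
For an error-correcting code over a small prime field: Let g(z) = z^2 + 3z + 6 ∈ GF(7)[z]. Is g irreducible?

Check for roots in GF(7): g(0) = 6; g(1) = 3; g(2) = 2; g(3) = 3; g(4) = 6; g(5) = 4; g(6) = 4.
No roots. A degree-2 polynomial over a field with no linear factor is irreducible.

Yes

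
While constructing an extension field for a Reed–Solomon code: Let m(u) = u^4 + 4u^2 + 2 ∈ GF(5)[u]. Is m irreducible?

Yes

Check for roots in GF(5): m(0) = 2; m(1) = 2; m(2) = 4; m(3) = 4; m(4) = 2.
No roots, so no linear factors.
Degree-2 irreducible divisors: test the 10 monic irreducibles of degree 2 over GF(5).
None of them divide m (all give nonzero remainder).
No irreducible factor of degree ≤ 2 exists, so m is irreducible over GF(5).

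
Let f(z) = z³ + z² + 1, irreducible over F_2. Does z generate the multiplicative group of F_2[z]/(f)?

|GF(2^3)^×| = 2^3 − 1 = 7. Prime factorization: 7 = 7.
f is primitive ⇔ z has order 7 in GF(2)[z]/(f), i.e. z^(7/q) ≠ 1 for each prime q | 7.
z^(1) mod f = z.
None equal 1, so z has full order 7; f is primitive.

Yes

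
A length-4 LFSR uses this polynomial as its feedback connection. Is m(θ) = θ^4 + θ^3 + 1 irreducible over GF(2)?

Yes

Check for roots in GF(2): m(0) = 1; m(1) = 1.
No roots, so no linear factors.
Monic irreducibles of degree 2 over GF(2): θ^2 + θ + 1.
None of them divide m (all give nonzero remainder).
No irreducible factor of degree ≤ 2 exists, so m is irreducible over GF(2).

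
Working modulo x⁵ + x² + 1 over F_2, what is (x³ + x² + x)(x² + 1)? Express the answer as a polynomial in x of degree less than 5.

x^4 + x + 1

Multiply in F_2[x]: (x³ + x² + x)·(x² + 1) = x⁵ + x⁴ + x² + x.
Reduce using x⁵ ≡ x² + 1 (mod x⁵ + x² + 1).
Reduced: x⁴ + x + 1.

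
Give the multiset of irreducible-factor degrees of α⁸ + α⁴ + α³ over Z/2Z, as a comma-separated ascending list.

1, 1, 1, 2, 3

Write g(α) = α⁸ + α⁴ + α³.
Roots in Z/2Z: g(0) = 0 → root; g(1) = 1.
Linear factors from roots: (α).
Complete factorization: g(α) = (α)^3·(α² + α + 1)·(α³ + α² + 1).
Factor degrees with multiplicity: 1 + 1 + 1 + 2 + 3 = 8.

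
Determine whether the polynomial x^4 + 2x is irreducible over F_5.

Write f(x) = x^4 + 2x.
Check for roots in F_5: f(0) = 0 → root; f(1) = 3; f(2) = 0 → root; f(3) = 2; f(4) = 4.
f(0) = 0, so (x) divides f(x); f is reducible.

No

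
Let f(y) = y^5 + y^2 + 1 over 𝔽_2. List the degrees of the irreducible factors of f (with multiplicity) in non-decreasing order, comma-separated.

Roots in 𝔽_2: f(0) = 1; f(1) = 1.
Complete factorization: f(y) = (y^5 + y^2 + 1).
Factor degrees with multiplicity: 5 = 5.

5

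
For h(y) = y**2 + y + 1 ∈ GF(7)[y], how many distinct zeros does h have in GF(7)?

2

Evaluate at each of the 7 elements of GF(7):
h(0) = 1; h(1) = 3; h(2) = 0 → root; h(3) = 6; h(4) = 0 → root; h(5) = 3; h(6) = 1.
Roots: {2, 4}.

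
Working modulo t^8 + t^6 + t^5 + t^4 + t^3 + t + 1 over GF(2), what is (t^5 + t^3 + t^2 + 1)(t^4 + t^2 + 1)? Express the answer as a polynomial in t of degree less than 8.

t^7 + t^5 + t^4 + t^3 + t^2 + t + 1

Multiply in GF(2)[t]: (t^5 + t^3 + t^2 + 1)·(t^4 + t^2 + 1) = t^9 + t^6 + t^3 + 1.
Reduce using t^8 ≡ t^6 + t^5 + t^4 + t^3 + t + 1 (mod t^8 + t^6 + t^5 + t^4 + t^3 + t + 1).
Reduced: t^7 + t^5 + t^4 + t^3 + t^2 + t + 1.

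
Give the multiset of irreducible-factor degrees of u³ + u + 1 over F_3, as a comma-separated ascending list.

Write g(u) = u³ + u + 1.
Roots in F_3: g(0) = 1; g(1) = 0 → root; g(2) = 2.
Linear factors from roots: (u + 2).
Complete factorization: g(u) = (u + 2)·(u² + u + 2).
Factor degrees with multiplicity: 1 + 2 = 3.

1, 2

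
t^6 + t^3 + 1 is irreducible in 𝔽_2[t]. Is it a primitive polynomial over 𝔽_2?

No

Write f(t) = t^6 + t^3 + 1.
|GF(2^6)^×| = 2^6 − 1 = 63. Prime factorization: 63 = 3^2·7.
f is primitive ⇔ t has order 63 in GF(2)[t]/(f), i.e. t^(63/q) ≠ 1 for each prime q | 63.
t^(21) mod f = t^3.
t^(9) mod f = 1
Since t^(9) = 1, the order of t divides 9 < 63; not primitive.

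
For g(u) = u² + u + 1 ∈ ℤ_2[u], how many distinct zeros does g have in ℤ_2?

Evaluate at each of the 2 elements of ℤ_2:
g(0) = 1; g(1) = 1.
No element is a root.

0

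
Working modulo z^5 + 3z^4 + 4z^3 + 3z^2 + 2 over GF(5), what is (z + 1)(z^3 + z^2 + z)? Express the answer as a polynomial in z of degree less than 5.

z^4 + 2z^3 + 2z^2 + z

Multiply in GF(5)[z]: (z + 1)·(z^3 + z^2 + z) = z^4 + 2z^3 + 2z^2 + z.
Reduced: z^4 + 2z^3 + 2z^2 + z.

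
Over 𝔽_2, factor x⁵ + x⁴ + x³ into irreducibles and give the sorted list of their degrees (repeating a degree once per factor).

Write f(x) = x⁵ + x⁴ + x³.
Roots in 𝔽_2: f(0) = 0 → root; f(1) = 1.
Linear factors from roots: (x).
Complete factorization: f(x) = (x)^3·(x² + x + 1).
Factor degrees with multiplicity: 1 + 1 + 1 + 2 = 5.

1, 1, 1, 2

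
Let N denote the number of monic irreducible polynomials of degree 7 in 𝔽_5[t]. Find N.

11160

The number of monic irreducibles of degree 7 over GF(5) is (1/7)·Σ_{d∣7} μ(7/d) 5^d.
Divisors of 7: 1, 7; μ(7/d) for each: -1, 1.
Σ = − 5^1 + 5^7 = 78120.
N = 78120/7 = 11160.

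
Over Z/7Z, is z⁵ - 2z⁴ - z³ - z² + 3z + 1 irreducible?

Yes

Write h(z) = z⁵ - 2z⁴ - z³ - z² + 3z + 1.
Check for roots in Z/7Z: h(0) = 1; h(1) = 1; h(2) = 2; h(3) = 6; h(4) = 4; h(5) = 5; h(6) = 2.
No roots, so no linear factors.
Degree-2 irreducible divisors: test the 21 monic irreducibles of degree 2 over GF(7).
None of them divide h (all give nonzero remainder).
No irreducible factor of degree ≤ 2 exists, so h is irreducible over GF(7).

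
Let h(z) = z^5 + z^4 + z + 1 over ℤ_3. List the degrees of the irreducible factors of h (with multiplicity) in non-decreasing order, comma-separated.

1, 2, 2

Roots in ℤ_3: h(0) = 1; h(1) = 1; h(2) = 0 → root.
Linear factors from roots: (z + 1).
Complete factorization: h(z) = (z + 1)·(z^2 + z + 2)·(z^2 + 2z + 2).
Factor degrees with multiplicity: 1 + 2 + 2 = 5.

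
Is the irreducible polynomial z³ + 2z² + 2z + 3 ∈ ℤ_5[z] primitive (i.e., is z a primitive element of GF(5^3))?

Write f(z) = z³ + 2z² + 2z + 3.
|GF(5^3)^×| = 5^3 − 1 = 124. Prime factorization: 124 = 2^2·31.
f is primitive ⇔ z has order 124 in GF(5)[z]/(f), i.e. z^(124/q) ≠ 1 for each prime q | 124.
z^(62) mod f = 4.
z^(4) mod f = 2z² + z + 1.
None equal 1, so z has full order 124; f is primitive.

Yes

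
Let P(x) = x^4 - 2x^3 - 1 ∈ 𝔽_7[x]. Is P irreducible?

Yes

Check for roots in 𝔽_7: P(0) = 6; P(1) = 5; P(2) = 6; P(3) = 5; P(4) = 1; P(5) = 3; P(6) = 2.
No roots, so no linear factors.
Degree-2 irreducible divisors: test the 21 monic irreducibles of degree 2 over GF(7).
None of them divide P (all give nonzero remainder).
No irreducible factor of degree ≤ 2 exists, so P is irreducible over GF(7).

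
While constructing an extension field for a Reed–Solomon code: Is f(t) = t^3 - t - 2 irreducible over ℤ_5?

Check for roots in ℤ_5: f(0) = 3; f(1) = 3; f(2) = 4; f(3) = 2; f(4) = 3.
No roots. A degree-3 polynomial over a field with no linear factor is irreducible.

Yes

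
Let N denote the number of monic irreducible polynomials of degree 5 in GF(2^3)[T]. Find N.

By the necklace-counting formula, N_8(5) = (1/5) Σ_{d|5} μ(5/d)·8^d.
Divisors of 5: 1, 5; μ(5/d) for each: -1, 1.
Σ = − 8^1 + 8^5 = 32760.
N = 32760/5 = 6552.

6552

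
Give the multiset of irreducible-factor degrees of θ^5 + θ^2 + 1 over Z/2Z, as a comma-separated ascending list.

5

Write g(θ) = θ^5 + θ^2 + 1.
Roots in Z/2Z: g(0) = 1; g(1) = 1.
Complete factorization: g(θ) = (θ^5 + θ^2 + 1).
Factor degrees with multiplicity: 5 = 5.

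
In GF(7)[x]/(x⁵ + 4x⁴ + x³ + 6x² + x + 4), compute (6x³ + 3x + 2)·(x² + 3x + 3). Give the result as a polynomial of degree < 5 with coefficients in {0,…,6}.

x^4 + x^3 + 3x^2 + 2x + 3

Multiply in GF(7)[x]: (6x³ + 3x + 2)·(x² + 3x + 3) = 6x⁵ + 4x⁴ + 4x² + x + 6.
Reduce using x⁵ ≡ 3x⁴ + 6x³ + x² + 6x + 3 (mod x⁵ + 4x⁴ + x³ + 6x² + x + 4).
Reduced: x⁴ + x³ + 3x² + 2x + 3.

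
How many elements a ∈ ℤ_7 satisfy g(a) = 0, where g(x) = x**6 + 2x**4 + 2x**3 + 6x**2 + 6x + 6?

Evaluate at each of the 7 elements of ℤ_7:
g(0) = 6; g(1) = 2; g(2) = 0 → root; g(3) = 1; g(4) = 4; g(5) = 0 → root; g(6) = 0 → root.
Roots: {2, 5, 6}.

3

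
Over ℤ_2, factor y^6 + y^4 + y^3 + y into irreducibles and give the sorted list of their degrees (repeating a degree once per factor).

1, 1, 1, 1, 2

Write h(y) = y^6 + y^4 + y^3 + y.
Roots in ℤ_2: h(0) = 0 → root; h(1) = 0 → root.
Linear factors from roots: (y), (y + 1).
Complete factorization: h(y) = (y)·(y + 1)^3·(y^2 + y + 1).
Factor degrees with multiplicity: 1 + 1 + 1 + 1 + 2 = 6.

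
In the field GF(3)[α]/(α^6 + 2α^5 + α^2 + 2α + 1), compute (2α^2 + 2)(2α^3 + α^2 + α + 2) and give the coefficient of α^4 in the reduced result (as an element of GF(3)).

2

Multiply in GF(3)[α]: (2α^2 + 2)·(2α^3 + α^2 + α + 2) = α^5 + 2α^4 + 2α + 1.
Reduced: α^5 + 2α^4 + 2α + 1.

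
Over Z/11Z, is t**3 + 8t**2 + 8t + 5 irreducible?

Write g(t) = t**3 + 8t**2 + 8t + 5.
Check each element of Z/11Z for a root: g(0)=5, g(1)=0, g(2)=6, g(3)=7, g(4)=9, g(5)=7, g(6)=7, g(7)=4, g(8)=4, g(9)=2, g(10)=4.
g(1) = 0, so (t − 1) divides g(t); g is reducible.

No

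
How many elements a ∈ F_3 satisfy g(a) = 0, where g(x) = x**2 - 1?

Evaluate at each of the 3 elements of F_3:
g(0) = 2; g(1) = 0 → root; g(2) = 0 → root.
Roots: {1, 2}.

2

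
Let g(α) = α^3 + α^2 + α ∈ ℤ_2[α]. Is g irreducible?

Check for roots in ℤ_2: g(0) = 0 → root; g(1) = 1.
g(0) = 0, so (α) divides g(α); g is reducible.

No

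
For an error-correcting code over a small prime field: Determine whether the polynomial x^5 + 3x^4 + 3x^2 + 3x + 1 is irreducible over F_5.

Write f(x) = x^5 + 3x^4 + 3x^2 + 3x + 1.
Check for roots in F_5: f(0) = 1; f(1) = 1; f(2) = 4; f(3) = 3; f(4) = 3.
No roots, so no linear factors.
Degree-2 irreducible divisors: test the 10 monic irreducibles of degree 2 over GF(5).
None of them divide f (all give nonzero remainder).
No irreducible factor of degree ≤ 2 exists, so f is irreducible over GF(5).

Yes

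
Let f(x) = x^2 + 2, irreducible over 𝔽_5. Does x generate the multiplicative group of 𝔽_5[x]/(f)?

No

|GF(5^2)^×| = 5^2 − 1 = 24. Prime factorization: 24 = 2^3·3.
f is primitive ⇔ x has order 24 in GF(5)[x]/(f), i.e. x^(24/q) ≠ 1 for each prime q | 24.
x^(12) mod f = 4.
x^(8) mod f = 1
Since x^(8) = 1, the order of x divides 8 < 24; not primitive.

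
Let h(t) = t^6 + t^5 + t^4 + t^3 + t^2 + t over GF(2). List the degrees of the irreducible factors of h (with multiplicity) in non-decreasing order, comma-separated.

1, 1, 2, 2

Roots in GF(2): h(0) = 0 → root; h(1) = 0 → root.
Linear factors from roots: (t), (t + 1).
Complete factorization: h(t) = (t)·(t + 1)·(t^2 + t + 1)^2.
Factor degrees with multiplicity: 1 + 1 + 2 + 2 = 6.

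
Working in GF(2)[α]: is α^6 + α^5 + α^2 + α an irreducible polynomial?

Write f(α) = α^6 + α^5 + α^2 + α.
Check for roots in GF(2): f(0) = 0 → root; f(1) = 0 → root.
f(0) = 0, so (α) divides f(α); f is reducible.

No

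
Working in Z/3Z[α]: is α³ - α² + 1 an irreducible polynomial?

Yes

Write f(α) = α³ - α² + 1.
Check for roots in Z/3Z: f(0) = 1; f(1) = 1; f(2) = 2.
No roots. A degree-3 polynomial over a field with no linear factor is irreducible.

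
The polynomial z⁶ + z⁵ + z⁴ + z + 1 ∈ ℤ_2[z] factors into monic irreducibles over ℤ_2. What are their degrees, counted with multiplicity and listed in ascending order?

6

Write f(z) = z⁶ + z⁵ + z⁴ + z + 1.
Roots in ℤ_2: f(0) = 1; f(1) = 1.
Complete factorization: f(z) = (z⁶ + z⁵ + z⁴ + z + 1).
Factor degrees with multiplicity: 6 = 6.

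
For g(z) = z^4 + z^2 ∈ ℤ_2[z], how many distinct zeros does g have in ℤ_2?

2

Evaluate at each of the 2 elements of ℤ_2:
g(0) = 0 → root; g(1) = 0 → root.
Roots: {0, 1}.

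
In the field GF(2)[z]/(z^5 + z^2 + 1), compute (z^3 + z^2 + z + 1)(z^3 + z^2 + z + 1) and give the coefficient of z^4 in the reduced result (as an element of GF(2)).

1

Multiply in GF(2)[z]: (z^3 + z^2 + z + 1)·(z^3 + z^2 + z + 1) = z^6 + z^4 + z^2 + 1.
Reduce using z^5 ≡ z^2 + 1 (mod z^5 + z^2 + 1).
Reduced: z^4 + z^3 + z^2 + z + 1.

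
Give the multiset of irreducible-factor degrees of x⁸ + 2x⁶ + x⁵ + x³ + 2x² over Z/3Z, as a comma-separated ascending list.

1, 1, 1, 2, 3

Write g(x) = x⁸ + 2x⁶ + x⁵ + x³ + 2x².
Roots in Z/3Z: g(0) = 0 → root; g(1) = 1; g(2) = 0 → root.
Linear factors from roots: (x), (x + 1).
Complete factorization: g(x) = (x + 1)·(x)^2·(x² + 1)·(x³ + 2x² + 2x + 2).
Factor degrees with multiplicity: 1 + 1 + 1 + 2 + 3 = 8.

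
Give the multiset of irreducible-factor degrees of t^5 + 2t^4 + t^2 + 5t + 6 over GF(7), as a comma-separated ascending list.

1, 1, 3

Write h(t) = t^5 + 2t^4 + t^2 + 5t + 6.
Linear factors from roots: (t + 5), (t + 2).
Complete factorization: h(t) = (t + 2)·(t + 5)·(t^3 + 2t^2 + 4t + 2).
Factor degrees with multiplicity: 1 + 1 + 3 = 5.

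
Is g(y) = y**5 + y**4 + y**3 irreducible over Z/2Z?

No

Check for roots in Z/2Z: g(0) = 0 → root; g(1) = 1.
g(0) = 0, so (y) divides g(y); g is reducible.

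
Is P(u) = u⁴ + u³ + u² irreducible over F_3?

No

Check for roots in F_3: P(0) = 0 → root; P(1) = 0 → root; P(2) = 1.
P(0) = 0, so (u) divides P(u); P is reducible.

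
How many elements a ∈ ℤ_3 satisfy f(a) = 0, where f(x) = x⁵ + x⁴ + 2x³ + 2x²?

Evaluate at each of the 3 elements of ℤ_3:
f(0) = 0 → root; f(1) = 0 → root; f(2) = 0 → root.
Roots: {0, 1, 2}.

3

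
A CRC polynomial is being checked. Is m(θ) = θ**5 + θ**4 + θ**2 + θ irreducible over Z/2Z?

No

Check for roots in Z/2Z: m(0) = 0 → root; m(1) = 0 → root.
m(0) = 0, so (θ) divides m(θ); m is reducible.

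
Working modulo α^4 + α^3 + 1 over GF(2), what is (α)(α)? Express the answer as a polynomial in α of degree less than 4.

Multiply in GF(2)[α]: (α)·(α) = α^2.
Reduced: α^2.

α^2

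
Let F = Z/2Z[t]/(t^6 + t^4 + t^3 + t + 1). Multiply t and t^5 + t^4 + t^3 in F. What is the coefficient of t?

Multiply in Z/2Z[t]: (t)·(t^5 + t^4 + t^3) = t^6 + t^5 + t^4.
Reduce using t^6 ≡ t^4 + t^3 + t + 1 (mod t^6 + t^4 + t^3 + t + 1).
Reduced: t^5 + t^3 + t + 1.

1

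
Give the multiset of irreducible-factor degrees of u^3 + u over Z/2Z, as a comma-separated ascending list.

Write g(u) = u^3 + u.
Roots in Z/2Z: g(0) = 0 → root; g(1) = 0 → root.
Linear factors from roots: (u), (u + 1).
Complete factorization: g(u) = (u)·(u + 1)^2.
Factor degrees with multiplicity: 1 + 1 + 1 = 3.

1, 1, 1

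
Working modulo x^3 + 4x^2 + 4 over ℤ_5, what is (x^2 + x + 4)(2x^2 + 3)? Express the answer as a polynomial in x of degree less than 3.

Multiply in ℤ_5[x]: (x^2 + x + 4)·(2x^2 + 3) = 2x^4 + 2x^3 + x^2 + 3x + 2.
Reduce using x^3 ≡ x^2 + 1 (mod x^3 + 4x^2 + 4).
Reduced: 1.

1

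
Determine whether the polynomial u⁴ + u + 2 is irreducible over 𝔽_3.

Yes

Write m(u) = u⁴ + u + 2.
Check for roots in 𝔽_3: m(0) = 2; m(1) = 1; m(2) = 2.
No roots, so no linear factors.
Monic irreducibles of degree 2 over GF(3): u² + 1, u² + u + 2, u² + 2u + 2.
None of them divide m (all give nonzero remainder).
No irreducible factor of degree ≤ 2 exists, so m is irreducible over GF(3).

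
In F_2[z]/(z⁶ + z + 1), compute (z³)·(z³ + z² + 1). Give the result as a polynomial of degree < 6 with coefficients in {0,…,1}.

z^5 + z^3 + z + 1

Multiply in F_2[z]: (z³)·(z³ + z² + 1) = z⁶ + z⁵ + z³.
Reduce using z⁶ ≡ z + 1 (mod z⁶ + z + 1).
Reduced: z⁵ + z³ + z + 1.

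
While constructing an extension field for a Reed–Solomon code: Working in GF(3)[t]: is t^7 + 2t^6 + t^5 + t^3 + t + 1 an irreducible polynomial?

Yes

Write P(t) = t^7 + 2t^6 + t^5 + t^3 + t + 1.
Check for roots in GF(3): P(0) = 1; P(1) = 1; P(2) = 2.
No roots, so no linear factors.
Monic irreducibles of degree 2 over GF(3): t^2 + 1, t^2 + t + 2, t^2 + 2t + 2.
None of them divide P (all give nonzero remainder).
Degree-3 irreducible divisors: test the 8 monic irreducibles of degree 3 over GF(3).
None of them divide P (all give nonzero remainder).
No irreducible factor of degree ≤ 3 exists, so P is irreducible over GF(3).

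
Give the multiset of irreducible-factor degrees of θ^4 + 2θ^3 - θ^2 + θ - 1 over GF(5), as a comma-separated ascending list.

Write h(θ) = θ^4 + 2θ^3 - θ^2 + θ - 1.
Roots in GF(5): h(0) = 4; h(1) = 2; h(2) = 4; h(3) = 3; h(4) = 1.
Complete factorization: h(θ) = (θ^4 + 2θ^3 - θ^2 + θ - 1).
Factor degrees with multiplicity: 4 = 4.

4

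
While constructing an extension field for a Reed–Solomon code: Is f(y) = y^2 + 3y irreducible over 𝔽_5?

Check for roots in 𝔽_5: f(0) = 0 → root; f(1) = 4; f(2) = 0 → root; f(3) = 3; f(4) = 3.
f(0) = 0, so (y) divides f(y); f is reducible.

No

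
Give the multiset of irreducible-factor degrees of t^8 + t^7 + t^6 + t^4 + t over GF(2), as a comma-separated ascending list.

1, 2, 2, 3

Write f(t) = t^8 + t^7 + t^6 + t^4 + t.
Roots in GF(2): f(0) = 0 → root; f(1) = 1.
Linear factors from roots: (t).
Complete factorization: f(t) = (t)·(t^2 + t + 1)^2·(t^3 + t^2 + 1).
Factor degrees with multiplicity: 1 + 2 + 2 + 3 = 8.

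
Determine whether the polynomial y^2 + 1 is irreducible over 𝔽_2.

No

Write g(y) = y^2 + 1.
Check for roots in 𝔽_2: g(0) = 1; g(1) = 0 → root.
g(1) = 0, so (y − 1) divides g(y); g is reducible.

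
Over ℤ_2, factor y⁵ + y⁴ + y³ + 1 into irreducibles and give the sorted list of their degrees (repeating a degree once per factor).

1, 1, 3

Write f(y) = y⁵ + y⁴ + y³ + 1.
Roots in ℤ_2: f(0) = 1; f(1) = 0 → root.
Linear factors from roots: (y + 1).
Complete factorization: f(y) = (y + 1)^2·(y³ + y² + 1).
Factor degrees with multiplicity: 1 + 1 + 3 = 5.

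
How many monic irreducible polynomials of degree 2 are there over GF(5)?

10

By the necklace-counting formula, N_5(2) = (1/2) Σ_{d|2} μ(2/d)·5^d.
Divisors of 2: 1, 2; μ(2/d) for each: -1, 1.
Σ = − 5^1 + 5^2 = 20.
N = 20/2 = 10.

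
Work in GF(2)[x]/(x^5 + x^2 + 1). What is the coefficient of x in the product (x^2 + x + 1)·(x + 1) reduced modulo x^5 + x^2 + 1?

0

Multiply in GF(2)[x]: (x^2 + x + 1)·(x + 1) = x^3 + 1.
Reduced: x^3 + 1.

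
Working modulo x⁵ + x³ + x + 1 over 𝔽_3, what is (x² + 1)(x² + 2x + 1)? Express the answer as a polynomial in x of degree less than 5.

Multiply in 𝔽_3[x]: (x² + 1)·(x² + 2x + 1) = x⁴ + 2x³ + 2x² + 2x + 1.
Reduced: x⁴ + 2x³ + 2x² + 2x + 1.

x^4 + 2x^3 + 2x^2 + 2x + 1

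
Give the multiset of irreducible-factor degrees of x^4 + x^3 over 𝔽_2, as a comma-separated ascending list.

Write h(x) = x^4 + x^3.
Roots in 𝔽_2: h(0) = 0 → root; h(1) = 0 → root.
Linear factors from roots: (x), (x + 1).
Complete factorization: h(x) = (x + 1)·(x)^3.
Factor degrees with multiplicity: 1 + 1 + 1 + 1 = 4.

1, 1, 1, 1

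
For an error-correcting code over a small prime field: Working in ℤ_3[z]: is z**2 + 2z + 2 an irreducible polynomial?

Write P(z) = z**2 + 2z + 2.
Check for roots in ℤ_3: P(0) = 2; P(1) = 2; P(2) = 1.
No roots. A degree-2 polynomial over a field with no linear factor is irreducible.

Yes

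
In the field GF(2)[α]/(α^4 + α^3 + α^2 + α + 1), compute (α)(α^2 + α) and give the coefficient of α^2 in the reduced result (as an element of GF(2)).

Multiply in GF(2)[α]: (α)·(α^2 + α) = α^3 + α^2.
Reduced: α^3 + α^2.

1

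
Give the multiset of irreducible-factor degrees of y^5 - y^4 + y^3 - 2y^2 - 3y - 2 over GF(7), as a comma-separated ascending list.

2, 3

Write h(y) = y^5 - y^4 + y^3 - 2y^2 - 3y - 2.
Complete factorization: h(y) = (y^2 + y + 3)·(y^3 - 2y^2 - 3).
Factor degrees with multiplicity: 2 + 3 = 5.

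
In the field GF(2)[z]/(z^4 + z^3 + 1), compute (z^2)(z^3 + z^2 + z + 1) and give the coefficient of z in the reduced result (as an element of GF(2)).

Multiply in GF(2)[z]: (z^2)·(z^3 + z^2 + z + 1) = z^5 + z^4 + z^3 + z^2.
Reduce using z^4 ≡ z^3 + 1 (mod z^4 + z^3 + 1).
Reduced: z^3 + z^2 + z.

1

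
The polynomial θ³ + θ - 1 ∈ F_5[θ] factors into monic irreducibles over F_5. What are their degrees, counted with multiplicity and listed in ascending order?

Write f(θ) = θ³ + θ - 1.
Roots in F_5: f(0) = 4; f(1) = 1; f(2) = 4; f(3) = 4; f(4) = 2.
Complete factorization: f(θ) = (θ³ + θ - 1).
Factor degrees with multiplicity: 3 = 3.

3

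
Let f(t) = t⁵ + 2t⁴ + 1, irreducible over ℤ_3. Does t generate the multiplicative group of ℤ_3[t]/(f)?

|GF(3^5)^×| = 3^5 − 1 = 242. Prime factorization: 242 = 2·11^2.
f is primitive ⇔ t has order 242 in GF(3)[t]/(f), i.e. t^(242/q) ≠ 1 for each prime q | 242.
t^(121) mod f = 2.
t^(22) mod f = 2t² + 2t + 1.
None equal 1, so t has full order 242; f is primitive.

Yes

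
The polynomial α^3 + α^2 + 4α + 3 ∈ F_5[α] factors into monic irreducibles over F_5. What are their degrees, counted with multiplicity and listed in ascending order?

Write h(α) = α^3 + α^2 + 4α + 3.
Roots in F_5: h(0) = 3; h(1) = 4; h(2) = 3; h(3) = 1; h(4) = 4.
Complete factorization: h(α) = (α^3 + α^2 + 4α + 3).
Factor degrees with multiplicity: 3 = 3.

3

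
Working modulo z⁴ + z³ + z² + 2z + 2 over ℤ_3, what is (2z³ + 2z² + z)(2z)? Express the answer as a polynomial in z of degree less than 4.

Multiply in ℤ_3[z]: (2z³ + 2z² + z)·(2z) = z⁴ + z³ + 2z².
Reduce using z⁴ ≡ 2z³ + 2z² + z + 1 (mod z⁴ + z³ + z² + 2z + 2).
Reduced: z² + z + 1.

z^2 + z + 1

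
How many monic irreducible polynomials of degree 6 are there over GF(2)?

x^(2^6) − x is the product of all monic irreducibles of degree dividing 6; Möbius inversion gives N = (1/6) Σ μ(6/d)·2^d.
Divisors of 6: 1, 2, 3, 6; μ(6/d) for each: 1, -1, -1, 1.
Σ = 2^1 − 2^2 − 2^3 + 2^6 = 54.
N = 54/6 = 9.

9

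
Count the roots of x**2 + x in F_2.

Write h(x) = x**2 + x.
Evaluate at each of the 2 elements of F_2:
h(0) = 0 → root; h(1) = 0 → root.
Roots: {0, 1}.

2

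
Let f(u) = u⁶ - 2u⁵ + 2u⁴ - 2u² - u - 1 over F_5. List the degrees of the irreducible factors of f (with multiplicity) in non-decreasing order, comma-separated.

6

Roots in F_5: f(0) = 4; f(1) = 2; f(2) = 1; f(3) = 3; f(4) = 3.
Complete factorization: f(u) = (u⁶ - 2u⁵ + 2u⁴ - 2u² - u - 1).
Factor degrees with multiplicity: 6 = 6.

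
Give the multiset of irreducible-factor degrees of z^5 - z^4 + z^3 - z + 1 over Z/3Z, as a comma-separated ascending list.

2, 3

Write f(z) = z^5 - z^4 + z^3 - z + 1.
Roots in Z/3Z: f(0) = 1; f(1) = 1; f(2) = 2.
Complete factorization: f(z) = (z^2 - z - 1)·(z^3 - z - 1).
Factor degrees with multiplicity: 2 + 3 = 5.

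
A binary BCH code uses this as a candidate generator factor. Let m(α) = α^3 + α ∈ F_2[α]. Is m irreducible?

No

Check for roots in F_2: m(0) = 0 → root; m(1) = 0 → root.
m(0) = 0, so (α) divides m(α); m is reducible.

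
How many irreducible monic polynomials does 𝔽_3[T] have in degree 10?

5880

Gauss's count: N_{3}(10) = (1/10) Σ_{d|10} μ(10/d)·3^d.
Divisors of 10: 1, 2, 5, 10; μ(10/d) for each: 1, -1, -1, 1.
Σ = 3^1 − 3^2 − 3^5 + 3^10 = 58800.
N = 58800/10 = 5880.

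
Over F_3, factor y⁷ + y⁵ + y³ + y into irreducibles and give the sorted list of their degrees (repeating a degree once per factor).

Write g(y) = y⁷ + y⁵ + y³ + y.
Roots in F_3: g(0) = 0 → root; g(1) = 1; g(2) = 2.
Linear factors from roots: (y).
Complete factorization: g(y) = (y)·(y² + 1)·(y² + y + 2)·(y² + 2y + 2).
Factor degrees with multiplicity: 1 + 2 + 2 + 2 = 7.

1, 2, 2, 2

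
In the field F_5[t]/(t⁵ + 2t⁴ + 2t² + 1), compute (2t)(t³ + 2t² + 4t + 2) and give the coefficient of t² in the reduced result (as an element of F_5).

Multiply in F_5[t]: (2t)·(t³ + 2t² + 4t + 2) = 2t⁴ + 4t³ + 3t² + 4t.
Reduced: 2t⁴ + 4t³ + 3t² + 4t.

3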